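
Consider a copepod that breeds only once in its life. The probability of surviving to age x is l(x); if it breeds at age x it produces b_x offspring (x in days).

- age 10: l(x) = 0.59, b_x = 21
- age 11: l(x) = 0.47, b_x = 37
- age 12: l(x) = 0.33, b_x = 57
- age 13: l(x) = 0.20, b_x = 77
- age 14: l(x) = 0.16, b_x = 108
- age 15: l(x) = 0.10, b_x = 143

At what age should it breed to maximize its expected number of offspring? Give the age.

Expected offspring if breeding at age x = l(x) × b_x:
  age 10: 0.59 × 21 = 12.390
  age 11: 0.47 × 37 = 17.390
  age 12: 0.33 × 57 = 18.810
  age 13: 0.20 × 77 = 15.400
  age 14: 0.16 × 108 = 17.280
  age 15: 0.10 × 143 = 14.300
Maximum at age 12 (18.810).

12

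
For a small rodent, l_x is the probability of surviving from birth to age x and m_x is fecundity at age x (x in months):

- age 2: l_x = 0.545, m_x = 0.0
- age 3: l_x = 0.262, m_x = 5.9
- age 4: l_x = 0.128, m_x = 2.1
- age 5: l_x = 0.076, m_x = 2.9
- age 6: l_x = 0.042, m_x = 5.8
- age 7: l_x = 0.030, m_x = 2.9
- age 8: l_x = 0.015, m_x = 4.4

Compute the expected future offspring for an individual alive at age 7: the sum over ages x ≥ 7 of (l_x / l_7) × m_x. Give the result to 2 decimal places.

5.10

l_7 = 0.030. Conditional survival from age 7 to x is l_x / l_7.
  x=7: (0.030/0.030) × 2.9 = 2.9000
  x=8: (0.015/0.030) × 4.4 = 2.2000
Sum = 2.9000 + 2.2000 = 5.1000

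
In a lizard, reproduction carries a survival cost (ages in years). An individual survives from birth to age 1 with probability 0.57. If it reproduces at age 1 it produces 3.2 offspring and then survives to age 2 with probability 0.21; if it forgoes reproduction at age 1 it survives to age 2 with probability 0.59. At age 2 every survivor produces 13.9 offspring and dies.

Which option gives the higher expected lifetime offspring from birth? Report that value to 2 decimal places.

breed at age 1: R₀ = 0.57 × (3.2 + 0.21 × 13.9) = 0.57 × 6.1190 = 3.4878
delay to age 2: R₀ = 0.57 × (0.59 × 13.9) = 0.57 × 8.2010 = 4.6746
Higher: delay to age 2 (4.6746).

4.67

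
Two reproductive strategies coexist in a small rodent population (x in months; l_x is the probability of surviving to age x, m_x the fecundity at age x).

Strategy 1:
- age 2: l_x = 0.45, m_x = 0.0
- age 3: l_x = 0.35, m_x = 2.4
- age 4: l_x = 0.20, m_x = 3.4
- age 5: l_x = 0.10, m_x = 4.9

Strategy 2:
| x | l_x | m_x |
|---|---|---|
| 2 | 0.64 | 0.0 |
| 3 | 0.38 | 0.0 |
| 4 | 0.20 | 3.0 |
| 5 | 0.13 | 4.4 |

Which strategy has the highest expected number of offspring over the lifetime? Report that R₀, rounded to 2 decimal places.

Strategy 1: R₀ = 0.45×0.0 + 0.35×2.4 + 0.20×3.4 + 0.10×4.9 = 2.0100
Strategy 2: R₀ = 0.64×0.0 + 0.38×0.0 + 0.20×3.0 + 0.13×4.4 = 1.1720
Highest R₀: strategy 1 with 2.0100.

2.01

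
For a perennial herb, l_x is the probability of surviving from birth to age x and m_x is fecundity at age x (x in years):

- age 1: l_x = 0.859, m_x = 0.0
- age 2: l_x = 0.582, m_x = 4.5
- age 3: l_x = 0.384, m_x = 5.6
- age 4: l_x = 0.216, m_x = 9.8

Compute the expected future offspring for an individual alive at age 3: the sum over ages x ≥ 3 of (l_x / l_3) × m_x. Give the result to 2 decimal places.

l_3 = 0.384. Conditional survival from age 3 to x is l_x / l_3.
  x=3: (0.384/0.384) × 5.6 = 5.6000
  x=4: (0.216/0.384) × 9.8 = 5.5125
Sum = 5.6000 + 5.5125 = 11.1125

11.11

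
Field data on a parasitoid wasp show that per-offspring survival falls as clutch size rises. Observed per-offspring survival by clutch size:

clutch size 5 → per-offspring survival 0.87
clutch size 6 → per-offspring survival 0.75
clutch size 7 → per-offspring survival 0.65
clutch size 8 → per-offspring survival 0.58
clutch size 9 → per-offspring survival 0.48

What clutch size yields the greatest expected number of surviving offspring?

8

Expected surviving offspring = c × s(c):
  c=5: 5 × 0.87 = 4.350
  c=6: 6 × 0.75 = 4.500
  c=7: 7 × 0.65 = 4.550
  c=8: 8 × 0.58 = 4.640
  c=9: 9 × 0.48 = 4.320
Maximum at c = 8 (4.640 surviving offspring).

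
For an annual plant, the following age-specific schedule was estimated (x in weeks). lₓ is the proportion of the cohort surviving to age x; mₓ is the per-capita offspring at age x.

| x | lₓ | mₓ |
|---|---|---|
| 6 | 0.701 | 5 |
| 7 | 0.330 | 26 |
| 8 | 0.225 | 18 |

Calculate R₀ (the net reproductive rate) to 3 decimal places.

16.135

R₀ = Σ lₓ mₓ:
  age 6: 0.701 × 5 = 3.5050
  age 7: 0.330 × 26 = 8.5800
  age 8: 0.225 × 18 = 4.0500
R₀ = 3.5050 + 8.5800 + 4.0500 = 16.1350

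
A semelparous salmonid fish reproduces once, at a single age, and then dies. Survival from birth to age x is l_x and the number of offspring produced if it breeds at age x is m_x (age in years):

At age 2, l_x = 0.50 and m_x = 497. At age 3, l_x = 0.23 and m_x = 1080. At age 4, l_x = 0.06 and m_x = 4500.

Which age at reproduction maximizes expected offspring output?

Expected offspring if breeding at age x = l_x × m_x:
  age 2: 0.50 × 497 = 248.500
  age 3: 0.23 × 1080 = 248.400
  age 4: 0.06 × 4500 = 270.000
Maximum at age 4 (270.000).

4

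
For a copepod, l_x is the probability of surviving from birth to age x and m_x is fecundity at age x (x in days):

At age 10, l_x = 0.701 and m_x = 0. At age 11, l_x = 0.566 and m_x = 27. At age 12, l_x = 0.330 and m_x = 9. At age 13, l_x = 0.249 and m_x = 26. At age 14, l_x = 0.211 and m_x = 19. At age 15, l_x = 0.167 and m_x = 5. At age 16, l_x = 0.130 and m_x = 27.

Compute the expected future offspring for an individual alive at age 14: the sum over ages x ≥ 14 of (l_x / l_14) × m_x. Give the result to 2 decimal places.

l_14 = 0.211. Conditional survival from age 14 to x is l_x / l_14.
  x=14: (0.211/0.211) × 19 = 19.0000
  x=15: (0.167/0.211) × 5 = 3.9573
  x=16: (0.130/0.211) × 27 = 16.6351
Sum = 19.0000 + 3.9573 + 16.6351 = 39.5924

39.59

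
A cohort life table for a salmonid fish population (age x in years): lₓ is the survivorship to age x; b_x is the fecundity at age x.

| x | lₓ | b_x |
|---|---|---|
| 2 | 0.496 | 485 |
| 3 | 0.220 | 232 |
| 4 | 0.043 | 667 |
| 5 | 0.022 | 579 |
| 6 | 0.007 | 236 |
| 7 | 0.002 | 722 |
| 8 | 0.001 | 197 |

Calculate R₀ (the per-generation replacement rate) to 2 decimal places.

336.31

R₀ = Σ lₓ b_x:
  age 2: 0.496 × 485 = 240.5600
  age 3: 0.220 × 232 = 51.0400
  age 4: 0.043 × 667 = 28.6810
  age 5: 0.022 × 579 = 12.7380
  age 6: 0.007 × 236 = 1.6520
  age 7: 0.002 × 722 = 1.4440
  age 8: 0.001 × 197 = 0.1970
R₀ = 240.5600 + 51.0400 + 28.6810 + 12.7380 + 1.6520 + 1.4440 + 0.1970 = 336.3120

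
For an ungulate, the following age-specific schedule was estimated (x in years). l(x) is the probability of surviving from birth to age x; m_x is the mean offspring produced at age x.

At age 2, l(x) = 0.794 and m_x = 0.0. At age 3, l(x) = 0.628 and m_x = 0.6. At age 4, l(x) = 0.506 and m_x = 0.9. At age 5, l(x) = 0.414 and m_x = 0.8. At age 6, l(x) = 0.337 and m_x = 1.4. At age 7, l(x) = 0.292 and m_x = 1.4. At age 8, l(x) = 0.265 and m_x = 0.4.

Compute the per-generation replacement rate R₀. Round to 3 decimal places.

R₀ = Σ l(x) m_x:
  age 2: 0.794 × 0.0 = 0.0000
  age 3: 0.628 × 0.6 = 0.3768
  age 4: 0.506 × 0.9 = 0.4554
  age 5: 0.414 × 0.8 = 0.3312
  age 6: 0.337 × 1.4 = 0.4718
  age 7: 0.292 × 1.4 = 0.4088
  age 8: 0.265 × 0.4 = 0.1060
R₀ = 0.0000 + 0.3768 + 0.4554 + 0.3312 + 0.4718 + 0.4088 + 0.1060 = 2.1500

2.150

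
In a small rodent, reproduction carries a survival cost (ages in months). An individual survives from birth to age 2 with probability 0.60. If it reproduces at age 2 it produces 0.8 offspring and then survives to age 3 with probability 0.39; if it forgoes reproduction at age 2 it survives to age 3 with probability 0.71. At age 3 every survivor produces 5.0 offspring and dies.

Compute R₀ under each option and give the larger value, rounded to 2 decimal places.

2.13

breed at age 2: R₀ = 0.60 × (0.8 + 0.39 × 5.0) = 0.60 × 2.7500 = 1.6500
delay to age 3: R₀ = 0.60 × (0.71 × 5.0) = 0.60 × 3.5500 = 2.1300
Higher: delay to age 3 (2.1300).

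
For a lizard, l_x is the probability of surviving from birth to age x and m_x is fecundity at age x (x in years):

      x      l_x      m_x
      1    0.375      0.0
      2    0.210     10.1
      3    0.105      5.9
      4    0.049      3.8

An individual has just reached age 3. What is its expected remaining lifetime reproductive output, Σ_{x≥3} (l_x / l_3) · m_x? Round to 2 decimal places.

l_3 = 0.105. Conditional survival from age 3 to x is l_x / l_3.
  x=3: (0.105/0.105) × 5.9 = 5.9000
  x=4: (0.049/0.105) × 3.8 = 1.7733
Sum = 5.9000 + 1.7733 = 7.6733

7.67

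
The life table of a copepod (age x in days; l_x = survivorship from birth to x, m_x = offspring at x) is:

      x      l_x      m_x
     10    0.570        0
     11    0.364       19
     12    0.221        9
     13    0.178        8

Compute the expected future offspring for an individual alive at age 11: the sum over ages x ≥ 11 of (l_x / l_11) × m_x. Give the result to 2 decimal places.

l_11 = 0.364. Conditional survival from age 11 to x is l_x / l_11.
  x=11: (0.364/0.364) × 19 = 19.0000
  x=12: (0.221/0.364) × 9 = 5.4643
  x=13: (0.178/0.364) × 8 = 3.9121
Sum = 19.0000 + 5.4643 + 3.9121 = 28.3764

28.38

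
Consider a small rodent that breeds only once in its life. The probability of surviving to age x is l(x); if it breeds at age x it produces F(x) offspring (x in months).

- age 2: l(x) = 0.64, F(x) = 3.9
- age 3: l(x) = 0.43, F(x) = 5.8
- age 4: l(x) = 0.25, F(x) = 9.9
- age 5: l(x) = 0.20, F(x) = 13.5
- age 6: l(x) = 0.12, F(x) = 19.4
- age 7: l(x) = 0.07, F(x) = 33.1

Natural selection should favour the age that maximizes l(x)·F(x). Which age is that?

5

Expected offspring if breeding at age x = l(x) × F(x):
  age 2: 0.64 × 3.9 = 2.496
  age 3: 0.43 × 5.8 = 2.494
  age 4: 0.25 × 9.9 = 2.475
  age 5: 0.20 × 13.5 = 2.700
  age 6: 0.12 × 19.4 = 2.328
  age 7: 0.07 × 33.1 = 2.317
Maximum at age 5 (2.700).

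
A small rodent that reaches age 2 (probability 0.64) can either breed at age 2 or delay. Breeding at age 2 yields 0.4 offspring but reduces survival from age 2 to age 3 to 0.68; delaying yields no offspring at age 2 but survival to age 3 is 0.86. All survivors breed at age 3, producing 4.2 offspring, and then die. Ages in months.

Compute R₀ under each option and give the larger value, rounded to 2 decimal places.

2.31

breed at age 2: R₀ = 0.64 × (0.4 + 0.68 × 4.2) = 0.64 × 3.2560 = 2.0838
delay to age 3: R₀ = 0.64 × (0.86 × 4.2) = 0.64 × 3.6120 = 2.3117
Higher: delay to age 3 (2.3117).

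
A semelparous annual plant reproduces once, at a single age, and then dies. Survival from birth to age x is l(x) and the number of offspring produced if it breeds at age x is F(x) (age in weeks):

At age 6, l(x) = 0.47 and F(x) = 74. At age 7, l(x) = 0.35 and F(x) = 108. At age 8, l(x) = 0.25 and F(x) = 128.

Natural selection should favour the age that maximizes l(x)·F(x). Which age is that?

7

Expected offspring if breeding at age x = l(x) × F(x):
  age 6: 0.47 × 74 = 34.780
  age 7: 0.35 × 108 = 37.800
  age 8: 0.25 × 128 = 32.000
Maximum at age 7 (37.800).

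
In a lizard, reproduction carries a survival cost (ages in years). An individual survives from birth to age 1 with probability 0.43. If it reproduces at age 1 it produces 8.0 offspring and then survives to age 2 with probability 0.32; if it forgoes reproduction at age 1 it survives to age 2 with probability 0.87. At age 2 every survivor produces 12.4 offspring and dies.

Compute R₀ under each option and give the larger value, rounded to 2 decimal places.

breed at age 1: R₀ = 0.43 × (8.0 + 0.32 × 12.4) = 0.43 × 11.9680 = 5.1462
delay to age 2: R₀ = 0.43 × (0.87 × 12.4) = 0.43 × 10.7880 = 4.6388
Higher: breed at age 1 (5.1462).

5.15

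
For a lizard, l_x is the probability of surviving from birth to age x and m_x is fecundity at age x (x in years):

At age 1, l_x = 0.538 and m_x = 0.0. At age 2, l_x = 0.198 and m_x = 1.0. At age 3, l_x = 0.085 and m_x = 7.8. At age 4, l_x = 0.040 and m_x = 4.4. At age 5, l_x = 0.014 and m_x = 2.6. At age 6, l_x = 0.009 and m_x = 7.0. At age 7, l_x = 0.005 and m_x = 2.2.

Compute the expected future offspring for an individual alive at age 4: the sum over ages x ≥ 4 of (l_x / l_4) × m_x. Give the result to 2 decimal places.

l_4 = 0.040. Conditional survival from age 4 to x is l_x / l_4.
  x=4: (0.040/0.040) × 4.4 = 4.4000
  x=5: (0.014/0.040) × 2.6 = 0.9100
  x=6: (0.009/0.040) × 7.0 = 1.5750
  x=7: (0.005/0.040) × 2.2 = 0.2750
Sum = 4.4000 + 0.9100 + 1.5750 + 0.2750 = 7.1600

7.16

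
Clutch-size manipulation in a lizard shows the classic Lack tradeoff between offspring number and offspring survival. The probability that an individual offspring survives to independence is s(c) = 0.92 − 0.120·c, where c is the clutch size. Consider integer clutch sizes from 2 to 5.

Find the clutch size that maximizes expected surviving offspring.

Expected surviving offspring = c × s(c):
  c=2: 2 × 0.680 = 1.360
  c=3: 3 × 0.560 = 1.680
  c=4: 4 × 0.440 = 1.760
  c=5: 5 × 0.320 = 1.600
Maximum at c = 4 (1.760 surviving offspring).

4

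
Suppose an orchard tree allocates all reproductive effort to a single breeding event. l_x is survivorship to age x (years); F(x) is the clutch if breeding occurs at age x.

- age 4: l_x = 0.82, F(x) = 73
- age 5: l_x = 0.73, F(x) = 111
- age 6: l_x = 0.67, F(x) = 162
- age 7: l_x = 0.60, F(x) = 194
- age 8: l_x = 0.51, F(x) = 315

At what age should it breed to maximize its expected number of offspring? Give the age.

Expected offspring if breeding at age x = l_x × F(x):
  age 4: 0.82 × 73 = 59.860
  age 5: 0.73 × 111 = 81.030
  age 6: 0.67 × 162 = 108.540
  age 7: 0.60 × 194 = 116.400
  age 8: 0.51 × 315 = 160.650
Maximum at age 8 (160.650).

8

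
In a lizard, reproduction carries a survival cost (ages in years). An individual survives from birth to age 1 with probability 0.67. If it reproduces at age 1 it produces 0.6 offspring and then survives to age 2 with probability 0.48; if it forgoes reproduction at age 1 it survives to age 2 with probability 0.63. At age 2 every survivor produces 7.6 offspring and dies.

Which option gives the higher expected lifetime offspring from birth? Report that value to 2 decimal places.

3.21

breed at age 1: R₀ = 0.67 × (0.6 + 0.48 × 7.6) = 0.67 × 4.2480 = 2.8462
delay to age 2: R₀ = 0.67 × (0.63 × 7.6) = 0.67 × 4.7880 = 3.2080
Higher: delay to age 2 (3.2080).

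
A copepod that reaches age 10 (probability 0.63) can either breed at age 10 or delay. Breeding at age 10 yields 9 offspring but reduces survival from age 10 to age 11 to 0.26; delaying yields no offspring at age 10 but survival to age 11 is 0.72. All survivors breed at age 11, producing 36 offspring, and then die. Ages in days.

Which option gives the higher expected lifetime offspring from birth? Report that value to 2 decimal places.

breed at age 10: R₀ = 0.63 × (9 + 0.26 × 36) = 0.63 × 18.3600 = 11.5668
delay to age 11: R₀ = 0.63 × (0.72 × 36) = 0.63 × 25.9200 = 16.3296
Higher: delay to age 11 (16.3296).

16.33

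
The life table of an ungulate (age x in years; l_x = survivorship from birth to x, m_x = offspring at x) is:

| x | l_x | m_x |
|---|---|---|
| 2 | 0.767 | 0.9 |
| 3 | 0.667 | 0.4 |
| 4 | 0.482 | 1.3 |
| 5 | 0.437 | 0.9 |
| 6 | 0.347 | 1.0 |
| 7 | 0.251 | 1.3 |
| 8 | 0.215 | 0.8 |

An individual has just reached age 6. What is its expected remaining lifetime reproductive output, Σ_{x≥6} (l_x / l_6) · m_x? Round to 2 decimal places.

2.44

l_6 = 0.347. Conditional survival from age 6 to x is l_x / l_6.
  x=6: (0.347/0.347) × 1.0 = 1.0000
  x=7: (0.251/0.347) × 1.3 = 0.9403
  x=8: (0.215/0.347) × 0.8 = 0.4957
Sum = 1.0000 + 0.9403 + 0.4957 = 2.4360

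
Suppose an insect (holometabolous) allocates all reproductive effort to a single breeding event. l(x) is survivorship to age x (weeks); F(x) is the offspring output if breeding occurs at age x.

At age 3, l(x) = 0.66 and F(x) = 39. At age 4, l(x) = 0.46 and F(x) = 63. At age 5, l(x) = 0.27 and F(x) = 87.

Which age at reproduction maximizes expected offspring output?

4

Expected offspring if breeding at age x = l(x) × F(x):
  age 3: 0.66 × 39 = 25.740
  age 4: 0.46 × 63 = 28.980
  age 5: 0.27 × 87 = 23.490
Maximum at age 4 (28.980).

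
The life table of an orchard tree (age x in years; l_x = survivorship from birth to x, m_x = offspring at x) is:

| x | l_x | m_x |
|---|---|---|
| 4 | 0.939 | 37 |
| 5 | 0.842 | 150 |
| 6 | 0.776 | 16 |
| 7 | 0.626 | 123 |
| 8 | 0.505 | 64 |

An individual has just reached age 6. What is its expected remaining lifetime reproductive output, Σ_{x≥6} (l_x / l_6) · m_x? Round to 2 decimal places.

l_6 = 0.776. Conditional survival from age 6 to x is l_x / l_6.
  x=6: (0.776/0.776) × 16 = 16.0000
  x=7: (0.626/0.776) × 123 = 99.2242
  x=8: (0.505/0.776) × 64 = 41.6495
Sum = 16.0000 + 99.2242 + 41.6495 = 156.8737

156.87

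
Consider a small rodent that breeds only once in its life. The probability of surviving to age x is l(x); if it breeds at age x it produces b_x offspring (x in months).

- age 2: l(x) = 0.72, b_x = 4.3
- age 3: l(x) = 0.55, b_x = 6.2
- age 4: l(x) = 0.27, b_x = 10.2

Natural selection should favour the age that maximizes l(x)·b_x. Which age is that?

3

Expected offspring if breeding at age x = l(x) × b_x:
  age 2: 0.72 × 4.3 = 3.096
  age 3: 0.55 × 6.2 = 3.410
  age 4: 0.27 × 10.2 = 2.754
Maximum at age 3 (3.410).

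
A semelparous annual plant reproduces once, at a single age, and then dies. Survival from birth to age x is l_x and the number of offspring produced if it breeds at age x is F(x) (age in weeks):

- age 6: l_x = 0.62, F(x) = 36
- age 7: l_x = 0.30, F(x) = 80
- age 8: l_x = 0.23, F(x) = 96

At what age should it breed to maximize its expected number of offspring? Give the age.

Expected offspring if breeding at age x = l_x × F(x):
  age 6: 0.62 × 36 = 22.320
  age 7: 0.30 × 80 = 24.000
  age 8: 0.23 × 96 = 22.080
Maximum at age 7 (24.000).

7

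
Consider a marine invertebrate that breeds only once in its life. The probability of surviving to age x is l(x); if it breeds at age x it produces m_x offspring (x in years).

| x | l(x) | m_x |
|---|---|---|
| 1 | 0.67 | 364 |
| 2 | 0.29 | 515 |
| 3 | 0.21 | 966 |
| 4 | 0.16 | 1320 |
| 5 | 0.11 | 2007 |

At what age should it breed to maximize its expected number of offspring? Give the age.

1

Expected offspring if breeding at age x = l(x) × m_x:
  age 1: 0.67 × 364 = 243.880
  age 2: 0.29 × 515 = 149.350
  age 3: 0.21 × 966 = 202.860
  age 4: 0.16 × 1320 = 211.200
  age 5: 0.11 × 2007 = 220.770
Maximum at age 1 (243.880).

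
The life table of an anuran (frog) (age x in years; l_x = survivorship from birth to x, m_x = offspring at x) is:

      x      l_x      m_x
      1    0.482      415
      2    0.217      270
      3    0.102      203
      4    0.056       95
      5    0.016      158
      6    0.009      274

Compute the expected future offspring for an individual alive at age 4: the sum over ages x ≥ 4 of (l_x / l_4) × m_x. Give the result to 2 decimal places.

l_4 = 0.056. Conditional survival from age 4 to x is l_x / l_4.
  x=4: (0.056/0.056) × 95 = 95.0000
  x=5: (0.016/0.056) × 158 = 45.1429
  x=6: (0.009/0.056) × 274 = 44.0357
Sum = 95.0000 + 45.1429 + 44.0357 = 184.1786

184.18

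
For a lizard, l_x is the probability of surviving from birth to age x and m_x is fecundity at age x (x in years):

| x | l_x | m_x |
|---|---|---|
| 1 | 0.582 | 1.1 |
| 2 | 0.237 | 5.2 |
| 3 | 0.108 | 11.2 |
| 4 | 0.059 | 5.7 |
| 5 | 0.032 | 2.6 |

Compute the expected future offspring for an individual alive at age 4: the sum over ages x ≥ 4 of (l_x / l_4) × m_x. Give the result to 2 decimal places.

l_4 = 0.059. Conditional survival from age 4 to x is l_x / l_4.
  x=4: (0.059/0.059) × 5.7 = 5.7000
  x=5: (0.032/0.059) × 2.6 = 1.4102
Sum = 5.7000 + 1.4102 = 7.1102

7.11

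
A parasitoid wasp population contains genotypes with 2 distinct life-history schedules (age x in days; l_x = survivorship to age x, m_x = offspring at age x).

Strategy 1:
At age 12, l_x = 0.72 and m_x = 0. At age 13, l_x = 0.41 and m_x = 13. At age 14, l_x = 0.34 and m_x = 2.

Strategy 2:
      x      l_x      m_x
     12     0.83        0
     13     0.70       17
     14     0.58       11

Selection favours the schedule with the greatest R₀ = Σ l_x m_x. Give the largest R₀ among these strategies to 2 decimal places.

18.28

Strategy 1: R₀ = 0.72×0 + 0.41×13 + 0.34×2 = 6.0100
Strategy 2: R₀ = 0.83×0 + 0.70×17 + 0.58×11 = 18.2800
Highest R₀: strategy 2 with 18.2800.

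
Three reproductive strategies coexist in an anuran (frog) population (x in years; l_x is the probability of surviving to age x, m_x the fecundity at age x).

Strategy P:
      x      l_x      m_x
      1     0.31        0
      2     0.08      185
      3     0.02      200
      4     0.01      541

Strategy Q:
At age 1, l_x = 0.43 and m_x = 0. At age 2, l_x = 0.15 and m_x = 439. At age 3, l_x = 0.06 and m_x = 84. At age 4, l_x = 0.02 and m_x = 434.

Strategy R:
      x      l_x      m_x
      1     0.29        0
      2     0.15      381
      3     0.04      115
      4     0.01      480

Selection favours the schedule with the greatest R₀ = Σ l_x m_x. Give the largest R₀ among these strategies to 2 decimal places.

Strategy P: R₀ = 0.31×0 + 0.08×185 + 0.02×200 + 0.01×541 = 24.2100
Strategy Q: R₀ = 0.43×0 + 0.15×439 + 0.06×84 + 0.02×434 = 79.5700
Strategy R: R₀ = 0.29×0 + 0.15×381 + 0.04×115 + 0.01×480 = 66.5500
Highest R₀: strategy Q with 79.5700.

79.57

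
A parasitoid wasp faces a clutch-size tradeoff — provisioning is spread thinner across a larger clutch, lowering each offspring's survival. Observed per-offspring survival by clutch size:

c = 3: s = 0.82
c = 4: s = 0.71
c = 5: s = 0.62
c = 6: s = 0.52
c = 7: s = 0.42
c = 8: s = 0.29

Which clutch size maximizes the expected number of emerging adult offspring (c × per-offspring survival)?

Expected emerging adult offspring = c × s(c):
  c=3: 3 × 0.82 = 2.460
  c=4: 4 × 0.71 = 2.840
  c=5: 5 × 0.62 = 3.100
  c=6: 6 × 0.52 = 3.120
  c=7: 7 × 0.42 = 2.940
  c=8: 8 × 0.29 = 2.320
Maximum at c = 6 (3.120 emerging adult offspring).

6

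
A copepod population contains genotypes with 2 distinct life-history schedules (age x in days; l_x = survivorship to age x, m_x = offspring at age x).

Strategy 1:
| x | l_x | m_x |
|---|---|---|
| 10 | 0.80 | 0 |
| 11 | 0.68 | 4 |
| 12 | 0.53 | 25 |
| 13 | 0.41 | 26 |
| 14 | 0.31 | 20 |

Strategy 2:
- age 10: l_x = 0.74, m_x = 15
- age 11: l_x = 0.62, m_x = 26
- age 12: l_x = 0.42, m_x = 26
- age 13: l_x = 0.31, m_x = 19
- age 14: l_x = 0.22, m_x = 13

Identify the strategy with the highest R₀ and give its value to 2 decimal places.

46.89

Strategy 1: R₀ = 0.80×0 + 0.68×4 + 0.53×25 + 0.41×26 + 0.31×20 = 32.8300
Strategy 2: R₀ = 0.74×15 + 0.62×26 + 0.42×26 + 0.31×19 + 0.22×13 = 46.8900
Highest R₀: strategy 2 with 46.8900.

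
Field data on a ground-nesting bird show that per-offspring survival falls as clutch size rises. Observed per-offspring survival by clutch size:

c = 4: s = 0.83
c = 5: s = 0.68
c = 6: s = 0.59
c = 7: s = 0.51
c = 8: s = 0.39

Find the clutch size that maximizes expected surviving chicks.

Expected surviving chicks = c × s(c):
  c=4: 4 × 0.83 = 3.320
  c=5: 5 × 0.68 = 3.400
  c=6: 6 × 0.59 = 3.540
  c=7: 7 × 0.51 = 3.570
  c=8: 8 × 0.39 = 3.120
Maximum at c = 7 (3.570 surviving chicks).

7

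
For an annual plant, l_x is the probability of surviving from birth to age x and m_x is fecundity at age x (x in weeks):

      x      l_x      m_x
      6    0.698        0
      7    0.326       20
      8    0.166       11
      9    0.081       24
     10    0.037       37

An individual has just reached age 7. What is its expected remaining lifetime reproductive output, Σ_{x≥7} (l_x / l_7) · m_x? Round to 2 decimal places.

35.76

l_7 = 0.326. Conditional survival from age 7 to x is l_x / l_7.
  x=7: (0.326/0.326) × 20 = 20.0000
  x=8: (0.166/0.326) × 11 = 5.6012
  x=9: (0.081/0.326) × 24 = 5.9632
  x=10: (0.037/0.326) × 37 = 4.1994
Sum = 20.0000 + 5.6012 + 5.9632 + 4.1994 = 35.7638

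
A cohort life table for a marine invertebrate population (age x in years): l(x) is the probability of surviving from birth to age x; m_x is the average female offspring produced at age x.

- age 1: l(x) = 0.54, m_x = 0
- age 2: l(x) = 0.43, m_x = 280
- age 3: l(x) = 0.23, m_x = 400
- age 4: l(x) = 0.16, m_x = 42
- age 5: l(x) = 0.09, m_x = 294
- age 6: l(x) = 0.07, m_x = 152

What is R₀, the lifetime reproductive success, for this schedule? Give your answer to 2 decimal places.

R₀ = Σ l(x) m_x:
  age 1: 0.54 × 0 = 0.0000
  age 2: 0.43 × 280 = 120.4000
  age 3: 0.23 × 400 = 92.0000
  age 4: 0.16 × 42 = 6.7200
  age 5: 0.09 × 294 = 26.4600
  age 6: 0.07 × 152 = 10.6400
R₀ = 0.0000 + 120.4000 + 92.0000 + 6.7200 + 26.4600 + 10.6400 = 256.2200

256.22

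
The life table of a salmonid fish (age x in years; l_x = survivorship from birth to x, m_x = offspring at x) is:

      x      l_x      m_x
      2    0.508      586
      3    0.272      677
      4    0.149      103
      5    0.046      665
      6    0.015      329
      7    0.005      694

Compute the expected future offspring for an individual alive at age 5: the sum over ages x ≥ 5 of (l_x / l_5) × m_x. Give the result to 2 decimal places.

847.72

l_5 = 0.046. Conditional survival from age 5 to x is l_x / l_5.
  x=5: (0.046/0.046) × 665 = 665.0000
  x=6: (0.015/0.046) × 329 = 107.2826
  x=7: (0.005/0.046) × 694 = 75.4348
Sum = 665.0000 + 107.2826 + 75.4348 = 847.7174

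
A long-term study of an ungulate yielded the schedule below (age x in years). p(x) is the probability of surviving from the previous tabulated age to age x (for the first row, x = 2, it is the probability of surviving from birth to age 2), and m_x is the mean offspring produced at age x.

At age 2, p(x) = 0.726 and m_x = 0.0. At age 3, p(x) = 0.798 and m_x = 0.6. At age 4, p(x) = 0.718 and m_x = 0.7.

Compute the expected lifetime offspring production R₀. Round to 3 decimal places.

Survivorship from birth: l_x = p_2·p_3·…·p_x.
  l_2 = 0.72600
  l_3 = 0.57935
  l_4 = 0.41597
R₀ = Σ l_x m_x:
  age 2: 0.72600 × 0.0 = 0.0000
  age 3: 0.57935 × 0.6 = 0.3476
  age 4: 0.41597 × 0.7 = 0.2912
R₀ = 0.0000 + 0.3476 + 0.2912 = 0.6388

0.639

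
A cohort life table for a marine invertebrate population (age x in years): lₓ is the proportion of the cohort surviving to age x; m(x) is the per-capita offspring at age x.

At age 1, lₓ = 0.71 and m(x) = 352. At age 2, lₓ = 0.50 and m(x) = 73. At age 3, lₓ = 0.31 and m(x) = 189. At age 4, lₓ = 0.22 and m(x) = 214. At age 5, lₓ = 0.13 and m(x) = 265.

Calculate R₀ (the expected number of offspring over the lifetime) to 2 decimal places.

426.54

R₀ = Σ lₓ m(x):
  age 1: 0.71 × 352 = 249.9200
  age 2: 0.50 × 73 = 36.5000
  age 3: 0.31 × 189 = 58.5900
  age 4: 0.22 × 214 = 47.0800
  age 5: 0.13 × 265 = 34.4500
R₀ = 249.9200 + 36.5000 + 58.5900 + 47.0800 + 34.4500 = 426.5400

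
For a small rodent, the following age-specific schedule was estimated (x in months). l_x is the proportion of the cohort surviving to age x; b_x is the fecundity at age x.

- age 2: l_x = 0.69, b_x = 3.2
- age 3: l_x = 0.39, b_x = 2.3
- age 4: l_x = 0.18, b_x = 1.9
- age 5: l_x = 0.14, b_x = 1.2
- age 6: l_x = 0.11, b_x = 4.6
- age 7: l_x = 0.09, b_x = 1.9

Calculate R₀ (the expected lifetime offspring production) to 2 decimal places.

R₀ = Σ l_x b_x:
  age 2: 0.69 × 3.2 = 2.2080
  age 3: 0.39 × 2.3 = 0.8970
  age 4: 0.18 × 1.9 = 0.3420
  age 5: 0.14 × 1.2 = 0.1680
  age 6: 0.11 × 4.6 = 0.5060
  age 7: 0.09 × 1.9 = 0.1710
R₀ = 2.2080 + 0.8970 + 0.3420 + 0.1680 + 0.5060 + 0.1710 = 4.2920

4.29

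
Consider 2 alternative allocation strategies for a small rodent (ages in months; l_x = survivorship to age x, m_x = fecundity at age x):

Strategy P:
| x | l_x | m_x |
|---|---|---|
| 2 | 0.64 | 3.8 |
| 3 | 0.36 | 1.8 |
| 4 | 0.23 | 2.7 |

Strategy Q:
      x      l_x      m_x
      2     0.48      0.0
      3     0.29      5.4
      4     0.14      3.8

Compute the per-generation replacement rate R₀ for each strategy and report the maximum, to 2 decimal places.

Strategy P: R₀ = 0.64×3.8 + 0.36×1.8 + 0.23×2.7 = 3.7010
Strategy Q: R₀ = 0.48×0.0 + 0.29×5.4 + 0.14×3.8 = 2.0980
Highest R₀: strategy P with 3.7010.

3.70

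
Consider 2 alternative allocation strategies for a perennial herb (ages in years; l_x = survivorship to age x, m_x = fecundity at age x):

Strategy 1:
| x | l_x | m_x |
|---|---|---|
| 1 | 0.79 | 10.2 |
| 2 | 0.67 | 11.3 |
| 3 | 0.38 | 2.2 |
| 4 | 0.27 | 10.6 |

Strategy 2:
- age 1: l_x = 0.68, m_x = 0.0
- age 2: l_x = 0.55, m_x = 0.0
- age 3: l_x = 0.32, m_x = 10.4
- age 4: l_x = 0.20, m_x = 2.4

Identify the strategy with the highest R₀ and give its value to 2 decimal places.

Strategy 1: R₀ = 0.79×10.2 + 0.67×11.3 + 0.38×2.2 + 0.27×10.6 = 19.3270
Strategy 2: R₀ = 0.68×0.0 + 0.55×0.0 + 0.32×10.4 + 0.20×2.4 = 3.8080
Highest R₀: strategy 1 with 19.3270.

19.33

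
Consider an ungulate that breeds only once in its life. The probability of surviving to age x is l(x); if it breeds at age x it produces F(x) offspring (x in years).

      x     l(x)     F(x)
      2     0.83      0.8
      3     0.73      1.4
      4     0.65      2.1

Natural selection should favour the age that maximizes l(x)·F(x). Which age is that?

Expected offspring if breeding at age x = l(x) × F(x):
  age 2: 0.83 × 0.8 = 0.664
  age 3: 0.73 × 1.4 = 1.022
  age 4: 0.65 × 2.1 = 1.365
Maximum at age 4 (1.365).

4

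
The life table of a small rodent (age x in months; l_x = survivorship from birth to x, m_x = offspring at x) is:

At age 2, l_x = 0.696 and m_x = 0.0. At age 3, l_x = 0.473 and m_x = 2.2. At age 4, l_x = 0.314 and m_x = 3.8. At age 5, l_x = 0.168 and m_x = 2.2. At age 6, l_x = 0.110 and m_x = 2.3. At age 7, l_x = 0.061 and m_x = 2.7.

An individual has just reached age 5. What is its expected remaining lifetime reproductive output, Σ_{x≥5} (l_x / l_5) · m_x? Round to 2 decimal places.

4.69

l_5 = 0.168. Conditional survival from age 5 to x is l_x / l_5.
  x=5: (0.168/0.168) × 2.2 = 2.2000
  x=6: (0.110/0.168) × 2.3 = 1.5060
  x=7: (0.061/0.168) × 2.7 = 0.9804
Sum = 2.2000 + 1.5060 + 0.9804 = 4.6863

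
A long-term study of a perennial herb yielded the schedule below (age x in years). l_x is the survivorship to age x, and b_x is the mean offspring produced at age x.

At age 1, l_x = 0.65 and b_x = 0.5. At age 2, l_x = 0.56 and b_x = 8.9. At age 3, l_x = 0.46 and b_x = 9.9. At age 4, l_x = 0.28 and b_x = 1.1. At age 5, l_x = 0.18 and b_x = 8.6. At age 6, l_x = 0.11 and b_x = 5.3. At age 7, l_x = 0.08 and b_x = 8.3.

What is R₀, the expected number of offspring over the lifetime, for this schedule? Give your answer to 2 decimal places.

12.97

R₀ = Σ l_x b_x:
  age 1: 0.65 × 0.5 = 0.3250
  age 2: 0.56 × 8.9 = 4.9840
  age 3: 0.46 × 9.9 = 4.5540
  age 4: 0.28 × 1.1 = 0.3080
  age 5: 0.18 × 8.6 = 1.5480
  age 6: 0.11 × 5.3 = 0.5830
  age 7: 0.08 × 8.3 = 0.6640
R₀ = 0.3250 + 4.9840 + 4.5540 + 0.3080 + 1.5480 + 0.5830 + 0.6640 = 12.9660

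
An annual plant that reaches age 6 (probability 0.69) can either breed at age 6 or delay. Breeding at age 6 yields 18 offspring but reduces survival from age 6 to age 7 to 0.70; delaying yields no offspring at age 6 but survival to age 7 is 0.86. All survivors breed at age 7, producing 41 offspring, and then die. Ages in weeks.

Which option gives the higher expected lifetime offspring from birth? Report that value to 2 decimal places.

breed at age 6: R₀ = 0.69 × (18 + 0.70 × 41) = 0.69 × 46.7000 = 32.2230
delay to age 7: R₀ = 0.69 × (0.86 × 41) = 0.69 × 35.2600 = 24.3294
Higher: breed at age 6 (32.2230).

32.22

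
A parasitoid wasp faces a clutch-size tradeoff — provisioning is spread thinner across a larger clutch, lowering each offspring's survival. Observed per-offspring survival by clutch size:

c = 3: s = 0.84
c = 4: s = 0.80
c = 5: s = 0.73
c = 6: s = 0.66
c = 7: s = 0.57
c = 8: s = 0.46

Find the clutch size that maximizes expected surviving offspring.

Expected surviving offspring = c × s(c):
  c=3: 3 × 0.84 = 2.520
  c=4: 4 × 0.80 = 3.200
  c=5: 5 × 0.73 = 3.650
  c=6: 6 × 0.66 = 3.960
  c=7: 7 × 0.57 = 3.990
  c=8: 8 × 0.46 = 3.680
Maximum at c = 7 (3.990 surviving offspring).

7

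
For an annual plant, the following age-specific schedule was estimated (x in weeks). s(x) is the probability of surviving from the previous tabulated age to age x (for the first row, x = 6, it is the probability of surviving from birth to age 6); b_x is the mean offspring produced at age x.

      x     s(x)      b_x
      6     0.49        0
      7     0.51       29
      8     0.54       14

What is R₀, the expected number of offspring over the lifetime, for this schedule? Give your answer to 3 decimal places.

9.136

Survivorship from birth: l_x = s_6·s_7·…·s_x.
  l_6 = 0.49000
  l_7 = 0.24990
  l_8 = 0.13495
R₀ = Σ l_x b_x:
  age 6: 0.49000 × 0 = 0.0000
  age 7: 0.24990 × 29 = 7.2471
  age 8: 0.13495 × 14 = 1.8893
R₀ = 0.0000 + 7.2471 + 1.8893 = 9.1364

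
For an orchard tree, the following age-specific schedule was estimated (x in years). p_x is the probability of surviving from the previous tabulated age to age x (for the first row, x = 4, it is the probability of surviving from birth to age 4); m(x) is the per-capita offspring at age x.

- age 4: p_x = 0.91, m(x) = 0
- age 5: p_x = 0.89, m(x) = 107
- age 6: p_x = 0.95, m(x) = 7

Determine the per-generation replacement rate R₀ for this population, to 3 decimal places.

92.045

Survivorship from birth: l_x = p_4·p_5·…·p_x.
  l_4 = 0.91000
  l_5 = 0.80990
  l_6 = 0.76941
R₀ = Σ l_x m(x):
  age 4: 0.91000 × 0 = 0.0000
  age 5: 0.80990 × 107 = 86.6593
  age 6: 0.76941 × 7 = 5.3859
R₀ = 0.0000 + 86.6593 + 5.3859 = 92.0452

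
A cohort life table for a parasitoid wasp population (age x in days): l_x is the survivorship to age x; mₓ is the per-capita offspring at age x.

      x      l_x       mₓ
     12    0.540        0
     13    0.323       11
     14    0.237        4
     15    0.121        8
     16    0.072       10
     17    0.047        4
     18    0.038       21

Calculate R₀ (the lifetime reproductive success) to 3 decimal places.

R₀ = Σ l_x mₓ:
  age 12: 0.540 × 0 = 0.0000
  age 13: 0.323 × 11 = 3.5530
  age 14: 0.237 × 4 = 0.9480
  age 15: 0.121 × 8 = 0.9680
  age 16: 0.072 × 10 = 0.7200
  age 17: 0.047 × 4 = 0.1880
  age 18: 0.038 × 21 = 0.7980
R₀ = 0.0000 + 3.5530 + 0.9480 + 0.9680 + 0.7200 + 0.1880 + 0.7980 = 7.1750

7.175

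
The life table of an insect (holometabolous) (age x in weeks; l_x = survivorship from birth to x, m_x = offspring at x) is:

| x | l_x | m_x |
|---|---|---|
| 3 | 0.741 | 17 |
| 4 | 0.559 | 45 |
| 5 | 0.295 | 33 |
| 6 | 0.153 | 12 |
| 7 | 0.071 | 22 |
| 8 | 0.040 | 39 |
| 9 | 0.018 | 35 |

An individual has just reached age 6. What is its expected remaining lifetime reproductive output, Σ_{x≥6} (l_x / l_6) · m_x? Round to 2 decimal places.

l_6 = 0.153. Conditional survival from age 6 to x is l_x / l_6.
  x=6: (0.153/0.153) × 12 = 12.0000
  x=7: (0.071/0.153) × 22 = 10.2092
  x=8: (0.040/0.153) × 39 = 10.1961
  x=9: (0.018/0.153) × 35 = 4.1176
Sum = 12.0000 + 10.2092 + 10.1961 + 4.1176 = 36.5229

36.52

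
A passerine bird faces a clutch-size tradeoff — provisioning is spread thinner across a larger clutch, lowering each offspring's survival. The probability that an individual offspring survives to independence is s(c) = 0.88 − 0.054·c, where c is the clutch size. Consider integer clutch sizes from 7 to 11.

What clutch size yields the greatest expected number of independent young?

Expected independent young = c × s(c):
  c=7: 7 × 0.502 = 3.514
  c=8: 8 × 0.448 = 3.584
  c=9: 9 × 0.394 = 3.546
  c=10: 10 × 0.340 = 3.400
  c=11: 11 × 0.286 = 3.146
Maximum at c = 8 (3.584 independent young).

8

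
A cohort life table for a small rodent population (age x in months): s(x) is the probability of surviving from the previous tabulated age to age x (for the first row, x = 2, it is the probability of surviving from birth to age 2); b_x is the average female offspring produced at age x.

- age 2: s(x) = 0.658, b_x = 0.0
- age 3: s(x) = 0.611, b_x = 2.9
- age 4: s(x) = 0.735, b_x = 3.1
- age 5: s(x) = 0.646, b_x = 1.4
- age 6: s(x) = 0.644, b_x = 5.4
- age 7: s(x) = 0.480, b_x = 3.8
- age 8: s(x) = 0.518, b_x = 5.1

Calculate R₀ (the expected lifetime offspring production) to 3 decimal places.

Survivorship from birth: l_x = s_2·s_3·…·s_x.
  l_2 = 0.65800
  l_3 = 0.40204
  l_4 = 0.29550
  l_5 = 0.19089
  l_6 = 0.12293
  l_7 = 0.05901
  l_8 = 0.03057
R₀ = Σ l_x b_x:
  age 2: 0.65800 × 0.0 = 0.0000
  age 3: 0.40204 × 2.9 = 1.1659
  age 4: 0.29550 × 3.1 = 0.9161
  age 5: 0.19089 × 1.4 = 0.2672
  age 6: 0.12293 × 5.4 = 0.6638
  age 7: 0.05901 × 3.8 = 0.2242
  age 8: 0.03057 × 5.1 = 0.1559
R₀ = 0.0000 + 1.1659 + 0.9161 + 0.2672 + 0.6638 + 0.2242 + 0.1559 = 3.3932

3.393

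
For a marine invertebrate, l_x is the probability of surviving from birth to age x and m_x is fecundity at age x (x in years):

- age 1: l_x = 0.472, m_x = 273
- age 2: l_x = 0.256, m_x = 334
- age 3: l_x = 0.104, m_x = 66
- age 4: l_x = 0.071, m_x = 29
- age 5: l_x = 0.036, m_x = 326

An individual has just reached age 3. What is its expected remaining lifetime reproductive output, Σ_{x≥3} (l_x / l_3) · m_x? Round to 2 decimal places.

l_3 = 0.104. Conditional survival from age 3 to x is l_x / l_3.
  x=3: (0.104/0.104) × 66 = 66.0000
  x=4: (0.071/0.104) × 29 = 19.7981
  x=5: (0.036/0.104) × 326 = 112.8462
Sum = 66.0000 + 19.7981 + 112.8462 = 198.6442

198.64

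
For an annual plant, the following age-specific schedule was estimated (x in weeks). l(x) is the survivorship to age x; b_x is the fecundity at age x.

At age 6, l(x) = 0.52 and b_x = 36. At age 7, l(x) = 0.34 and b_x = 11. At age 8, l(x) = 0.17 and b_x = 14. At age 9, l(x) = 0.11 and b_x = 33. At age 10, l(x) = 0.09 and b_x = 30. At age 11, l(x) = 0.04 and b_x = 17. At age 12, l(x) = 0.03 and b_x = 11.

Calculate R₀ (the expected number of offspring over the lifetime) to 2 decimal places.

32.18

R₀ = Σ l(x) b_x:
  age 6: 0.52 × 36 = 18.7200
  age 7: 0.34 × 11 = 3.7400
  age 8: 0.17 × 14 = 2.3800
  age 9: 0.11 × 33 = 3.6300
  age 10: 0.09 × 30 = 2.7000
  age 11: 0.04 × 17 = 0.6800
  age 12: 0.03 × 11 = 0.3300
R₀ = 18.7200 + 3.7400 + 2.3800 + 3.6300 + 2.7000 + 0.6800 + 0.3300 = 32.1800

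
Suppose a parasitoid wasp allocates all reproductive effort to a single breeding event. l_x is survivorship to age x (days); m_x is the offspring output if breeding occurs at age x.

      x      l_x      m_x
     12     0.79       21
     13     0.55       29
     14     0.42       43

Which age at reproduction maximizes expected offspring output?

Expected offspring if breeding at age x = l_x × m_x:
  age 12: 0.79 × 21 = 16.590
  age 13: 0.55 × 29 = 15.950
  age 14: 0.42 × 43 = 18.060
Maximum at age 14 (18.060).

14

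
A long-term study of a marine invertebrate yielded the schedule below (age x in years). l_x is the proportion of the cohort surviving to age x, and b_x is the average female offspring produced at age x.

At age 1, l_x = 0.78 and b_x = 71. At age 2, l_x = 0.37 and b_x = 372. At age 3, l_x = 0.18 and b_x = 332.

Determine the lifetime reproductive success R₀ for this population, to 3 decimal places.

R₀ = Σ l_x b_x:
  age 1: 0.78 × 71 = 55.3800
  age 2: 0.37 × 372 = 137.6400
  age 3: 0.18 × 332 = 59.7600
R₀ = 55.3800 + 137.6400 + 59.7600 = 252.7800

252.780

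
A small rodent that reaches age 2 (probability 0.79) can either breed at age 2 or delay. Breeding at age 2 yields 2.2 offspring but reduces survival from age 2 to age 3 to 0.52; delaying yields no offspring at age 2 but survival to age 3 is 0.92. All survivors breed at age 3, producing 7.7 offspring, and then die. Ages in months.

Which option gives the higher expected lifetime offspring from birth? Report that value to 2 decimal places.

breed at age 2: R₀ = 0.79 × (2.2 + 0.52 × 7.7) = 0.79 × 6.2040 = 4.9012
delay to age 3: R₀ = 0.79 × (0.92 × 7.7) = 0.79 × 7.0840 = 5.5964
Higher: delay to age 3 (5.5964).

5.60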